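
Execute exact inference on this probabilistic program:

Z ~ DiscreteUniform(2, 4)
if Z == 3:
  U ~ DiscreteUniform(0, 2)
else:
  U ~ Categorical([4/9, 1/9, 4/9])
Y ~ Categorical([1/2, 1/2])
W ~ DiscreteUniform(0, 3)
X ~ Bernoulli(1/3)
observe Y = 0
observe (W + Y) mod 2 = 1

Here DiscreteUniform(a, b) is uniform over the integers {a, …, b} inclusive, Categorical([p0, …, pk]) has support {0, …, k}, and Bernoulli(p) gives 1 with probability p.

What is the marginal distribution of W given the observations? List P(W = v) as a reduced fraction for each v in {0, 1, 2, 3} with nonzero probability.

Enumerate traces; 36 have nonzero weight after conditioning:
  (Z=2, U=0, Y=0, W=1, X=0) weight 1/81
  (Z=2, U=0, Y=0, W=1, X=1) weight 1/162
  (Z=2, U=0, Y=0, W=3, X=0) weight 1/81
  (Z=2, U=0, Y=0, W=3, X=1) weight 1/162
  (Z=2, U=1, Y=0, W=1, X=0) weight 1/324
  (Z=2, U=1, Y=0, W=1, X=1) weight 1/648
  (Z=2, U=1, Y=0, W=3, X=0) weight 1/324
  (Z=2, U=1, Y=0, W=3, X=1) weight 1/648
  … 28 more
Group by W:
  weight(W=1) = 1/8
  weight(W=3) = 1/8
Total weight = 1/8 + 1/8 = 1/4
P(W=1 | obs) = 1/8 / 1/4 = 1/2
P(W=3 | obs) = 1/8 / 1/4 = 1/2

P(W=1) = 1/2, P(W=3) = 1/2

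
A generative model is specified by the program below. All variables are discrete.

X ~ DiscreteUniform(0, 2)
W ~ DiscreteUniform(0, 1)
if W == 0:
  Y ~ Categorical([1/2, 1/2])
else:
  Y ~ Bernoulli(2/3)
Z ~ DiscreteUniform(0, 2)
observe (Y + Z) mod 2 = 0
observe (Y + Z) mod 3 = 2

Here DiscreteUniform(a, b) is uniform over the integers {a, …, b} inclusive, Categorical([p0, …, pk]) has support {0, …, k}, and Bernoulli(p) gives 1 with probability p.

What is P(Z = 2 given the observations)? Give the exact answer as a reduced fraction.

Enumerate traces; 12 have nonzero weight after conditioning:
  (X=0, W=0, Y=0, Z=2) weight 1/36
  (X=0, W=0, Y=1, Z=1) weight 1/36
  (X=0, W=1, Y=0, Z=2) weight 1/54
  (X=0, W=1, Y=1, Z=1) weight 1/27
  (X=1, W=0, Y=0, Z=2) weight 1/36
  (X=1, W=0, Y=1, Z=1) weight 1/36
  (X=1, W=1, Y=0, Z=2) weight 1/54
  (X=1, W=1, Y=1, Z=1) weight 1/27
  … 4 more
Group by Z:
  weight(Z=1) = 7/36
  weight(Z=2) = 5/36
Total weight = 7/36 + 5/36 = 1/3
P(Z=1 | obs) = 7/36 / 1/3 = 7/12
P(Z=2 | obs) = 5/36 / 1/3 = 5/12

P(Z = 2 | obs) = 5/12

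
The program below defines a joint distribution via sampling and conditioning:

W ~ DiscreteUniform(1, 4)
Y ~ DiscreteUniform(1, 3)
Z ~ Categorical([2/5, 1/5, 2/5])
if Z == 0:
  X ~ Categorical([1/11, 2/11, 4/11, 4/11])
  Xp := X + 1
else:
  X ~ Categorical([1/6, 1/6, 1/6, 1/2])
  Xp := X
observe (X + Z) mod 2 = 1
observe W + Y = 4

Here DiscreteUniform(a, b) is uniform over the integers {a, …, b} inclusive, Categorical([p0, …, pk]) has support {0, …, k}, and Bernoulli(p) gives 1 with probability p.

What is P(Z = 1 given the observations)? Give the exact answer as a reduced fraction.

P(Z = 1 | obs) = 11/91

Enumerate traces; 18 have nonzero weight after conditioning:
  (W=1, Y=3, Z=0, X=1) weight 1/165
  (W=1, Y=3, Z=0, X=3) weight 2/165
  (W=1, Y=3, Z=1, X=0) weight 1/360
  (W=1, Y=3, Z=1, X=2) weight 1/360
  (W=1, Y=3, Z=2, X=1) weight 1/180
  (W=1, Y=3, Z=2, X=3) weight 1/60
  (W=2, Y=2, Z=0, X=1) weight 1/165
  (W=2, Y=2, Z=0, X=3) weight 2/165
  … 10 more
Group by Z:
  weight(Z=0) = 3/55
  weight(Z=1) = 1/60
  weight(Z=2) = 1/15
Total weight = 3/55 + 1/60 + 1/15 = 91/660
P(Z=0 | obs) = 3/55 / 91/660 = 36/91
P(Z=1 | obs) = 1/60 / 91/660 = 11/91
P(Z=2 | obs) = 1/15 / 91/660 = 44/91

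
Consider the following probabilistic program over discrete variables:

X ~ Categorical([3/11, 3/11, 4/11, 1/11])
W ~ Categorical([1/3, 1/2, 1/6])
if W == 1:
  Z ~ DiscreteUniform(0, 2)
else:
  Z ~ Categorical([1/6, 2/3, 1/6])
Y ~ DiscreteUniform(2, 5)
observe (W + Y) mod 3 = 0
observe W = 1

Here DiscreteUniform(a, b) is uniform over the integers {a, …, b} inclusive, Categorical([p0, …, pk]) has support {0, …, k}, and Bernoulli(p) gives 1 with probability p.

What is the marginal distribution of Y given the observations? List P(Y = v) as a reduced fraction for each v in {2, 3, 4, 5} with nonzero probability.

P(Y=2) = 1/2, P(Y=5) = 1/2

Enumerate traces; 24 have nonzero weight after conditioning:
  (X=0, W=1, Z=0, Y=2) weight 1/88
  (X=0, W=1, Z=0, Y=5) weight 1/88
  (X=0, W=1, Z=1, Y=2) weight 1/88
  (X=0, W=1, Z=1, Y=5) weight 1/88
  (X=0, W=1, Z=2, Y=2) weight 1/88
  (X=0, W=1, Z=2, Y=5) weight 1/88
  (X=1, W=1, Z=0, Y=2) weight 1/88
  (X=1, W=1, Z=0, Y=5) weight 1/88
  … 16 more
Group by Y:
  weight(Y=2) = 1/8
  weight(Y=5) = 1/8
Total weight = 1/8 + 1/8 = 1/4
P(Y=2 | obs) = 1/8 / 1/4 = 1/2
P(Y=5 | obs) = 1/8 / 1/4 = 1/2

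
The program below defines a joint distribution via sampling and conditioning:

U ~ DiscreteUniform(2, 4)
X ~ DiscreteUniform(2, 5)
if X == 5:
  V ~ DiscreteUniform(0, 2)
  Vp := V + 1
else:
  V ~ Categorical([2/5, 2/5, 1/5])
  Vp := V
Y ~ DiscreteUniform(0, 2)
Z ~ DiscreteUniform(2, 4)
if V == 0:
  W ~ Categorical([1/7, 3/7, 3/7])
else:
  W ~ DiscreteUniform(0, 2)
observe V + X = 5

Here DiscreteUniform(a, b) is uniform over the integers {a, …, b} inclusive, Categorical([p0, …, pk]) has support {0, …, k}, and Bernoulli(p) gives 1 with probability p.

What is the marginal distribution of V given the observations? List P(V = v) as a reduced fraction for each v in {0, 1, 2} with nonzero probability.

P(V=0) = 5/14, P(V=1) = 3/7, P(V=2) = 3/14

Enumerate traces; 243 have nonzero weight after conditioning:
  (U=2, X=3, V=2, Y=0, Z=2, W=0) weight 1/1620
  (U=2, X=3, V=2, Y=0, Z=2, W=1) weight 1/1620
  (U=2, X=3, V=2, Y=0, Z=2, W=2) weight 1/1620
  (U=2, X=3, V=2, Y=0, Z=3, W=0) weight 1/1620
  (U=2, X=3, V=2, Y=0, Z=3, W=1) weight 1/1620
  (U=2, X=3, V=2, Y=0, Z=3, W=2) weight 1/1620
  (U=2, X=3, V=2, Y=0, Z=4, W=0) weight 1/1620
  (U=2, X=3, V=2, Y=0, Z=4, W=1) weight 1/1620
  (U=2, X=4, V=1, Y=0, Z=2, W=0) weight 1/810
  (U=2, X=5, V=0, Y=0, Z=2, W=0) weight 1/2268
  … 233 more
Group by V:
  weight(V=0) = 1/12
  weight(V=1) = 1/10
  weight(V=2) = 1/20
Total weight = 1/12 + 1/10 + 1/20 = 7/30
P(V=0 | obs) = 1/12 / 7/30 = 5/14
P(V=1 | obs) = 1/10 / 7/30 = 3/7
P(V=2 | obs) = 1/20 / 7/30 = 3/14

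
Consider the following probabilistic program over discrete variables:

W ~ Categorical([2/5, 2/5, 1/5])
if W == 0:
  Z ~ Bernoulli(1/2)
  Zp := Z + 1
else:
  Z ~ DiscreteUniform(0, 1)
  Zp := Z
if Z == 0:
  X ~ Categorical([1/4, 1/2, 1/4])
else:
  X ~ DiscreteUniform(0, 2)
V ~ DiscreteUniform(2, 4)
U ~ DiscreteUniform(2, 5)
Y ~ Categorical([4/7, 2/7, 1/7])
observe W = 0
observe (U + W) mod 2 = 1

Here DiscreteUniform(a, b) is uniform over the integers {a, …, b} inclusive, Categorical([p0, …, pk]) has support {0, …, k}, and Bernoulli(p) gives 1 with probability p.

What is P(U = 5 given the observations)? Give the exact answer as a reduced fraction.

Enumerate traces; 108 have nonzero weight after conditioning:
  (W=0, Z=0, X=0, V=2, U=3, Y=0) weight 1/420
  (W=0, Z=0, X=0, V=2, U=3, Y=1) weight 1/840
  (W=0, Z=0, X=0, V=2, U=3, Y=2) weight 1/1680
  (W=0, Z=0, X=0, V=2, U=5, Y=0) weight 1/420
  (W=0, Z=0, X=0, V=2, U=5, Y=1) weight 1/840
  (W=0, Z=0, X=0, V=2, U=5, Y=2) weight 1/1680
  (W=0, Z=0, X=0, V=3, U=3, Y=0) weight 1/420
  (W=0, Z=0, X=0, V=3, U=3, Y=1) weight 1/840
  … 100 more
Group by U:
  weight(U=3) = 1/10
  weight(U=5) = 1/10
Total weight = 1/10 + 1/10 = 1/5
P(U=3 | obs) = 1/10 / 1/5 = 1/2
P(U=5 | obs) = 1/10 / 1/5 = 1/2

P(U = 5 | obs) = 1/2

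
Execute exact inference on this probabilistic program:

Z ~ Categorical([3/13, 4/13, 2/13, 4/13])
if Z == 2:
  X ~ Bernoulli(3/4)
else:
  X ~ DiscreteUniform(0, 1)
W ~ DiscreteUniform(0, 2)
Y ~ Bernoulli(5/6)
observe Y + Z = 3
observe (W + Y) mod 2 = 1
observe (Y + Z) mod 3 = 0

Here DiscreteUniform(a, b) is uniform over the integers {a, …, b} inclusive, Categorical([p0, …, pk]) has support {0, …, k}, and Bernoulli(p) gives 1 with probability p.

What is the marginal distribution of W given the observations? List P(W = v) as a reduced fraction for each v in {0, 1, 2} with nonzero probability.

P(W=0) = 5/12, P(W=1) = 1/6, P(W=2) = 5/12

Enumerate traces; 6 have nonzero weight after conditioning:
  (Z=2, X=0, W=0, Y=1) weight 5/468
  (Z=2, X=0, W=2, Y=1) weight 5/468
  (Z=2, X=1, W=0, Y=1) weight 5/156
  (Z=2, X=1, W=2, Y=1) weight 5/156
  (Z=3, X=0, W=1, Y=0) weight 1/117
  (Z=3, X=1, W=1, Y=0) weight 1/117
Group by W:
  weight(W=0) = 5/117
  weight(W=1) = 2/117
  weight(W=2) = 5/117
Total weight = 5/117 + 2/117 + 5/117 = 4/39
P(W=0 | obs) = 5/117 / 4/39 = 5/12
P(W=1 | obs) = 2/117 / 4/39 = 1/6
P(W=2 | obs) = 5/117 / 4/39 = 5/12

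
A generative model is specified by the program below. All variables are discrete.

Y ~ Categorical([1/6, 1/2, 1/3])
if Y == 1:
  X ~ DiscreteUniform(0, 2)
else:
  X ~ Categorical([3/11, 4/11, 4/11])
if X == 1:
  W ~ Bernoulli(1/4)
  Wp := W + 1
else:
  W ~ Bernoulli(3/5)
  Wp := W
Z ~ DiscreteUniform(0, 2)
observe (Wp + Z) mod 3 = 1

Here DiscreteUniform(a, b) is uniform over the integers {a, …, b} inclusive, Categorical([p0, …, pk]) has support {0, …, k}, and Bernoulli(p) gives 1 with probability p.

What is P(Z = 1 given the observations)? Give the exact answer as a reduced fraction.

Enumerate traces; 18 have nonzero weight after conditioning:
  (Y=0, X=0, W=0, Z=1) weight 1/165
  (Y=0, X=0, W=1, Z=0) weight 1/110
  (Y=0, X=1, W=0, Z=0) weight 1/66
  (Y=0, X=1, W=1, Z=2) weight 1/198
  (Y=0, X=2, W=0, Z=1) weight 4/495
  (Y=0, X=2, W=1, Z=0) weight 2/165
  (Y=1, X=0, W=0, Z=1) weight 1/45
  (Y=1, X=0, W=1, Z=0) weight 1/30
  … 10 more
Group by Z:
  weight(Z=0) = 287/1320
  weight(Z=1) = 43/495
  weight(Z=2) = 23/792
Total weight = 287/1320 + 43/495 + 23/792 = 1/3
P(Z=0 | obs) = 287/1320 / 1/3 = 287/440
P(Z=1 | obs) = 43/495 / 1/3 = 43/165
P(Z=2 | obs) = 23/792 / 1/3 = 23/264

P(Z = 1 | obs) = 43/165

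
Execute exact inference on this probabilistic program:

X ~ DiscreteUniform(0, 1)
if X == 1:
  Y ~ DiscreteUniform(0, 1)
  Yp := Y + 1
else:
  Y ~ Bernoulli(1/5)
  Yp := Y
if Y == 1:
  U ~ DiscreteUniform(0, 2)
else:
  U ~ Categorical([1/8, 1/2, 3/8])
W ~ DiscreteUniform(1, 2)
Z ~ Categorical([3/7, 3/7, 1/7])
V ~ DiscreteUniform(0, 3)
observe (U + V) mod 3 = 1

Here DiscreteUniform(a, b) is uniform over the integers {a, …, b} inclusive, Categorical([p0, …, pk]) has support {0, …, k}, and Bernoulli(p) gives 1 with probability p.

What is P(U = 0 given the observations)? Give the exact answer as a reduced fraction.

Enumerate traces; 96 have nonzero weight after conditioning:
  (X=0, Y=0, U=0, W=1, Z=0, V=1) weight 3/1120
  (X=0, Y=0, U=0, W=1, Z=1, V=1) weight 3/1120
  (X=0, Y=0, U=0, W=1, Z=2, V=1) weight 1/1120
  (X=0, Y=0, U=0, W=2, Z=0, V=1) weight 3/1120
  (X=0, Y=0, U=0, W=2, Z=1, V=1) weight 3/1120
  (X=0, Y=0, U=0, W=2, Z=2, V=1) weight 1/1120
  (X=0, Y=0, U=1, W=1, Z=0, V=0) weight 3/280
  (X=0, Y=0, U=1, W=1, Z=0, V=3) weight 3/280
  (X=0, Y=0, U=2, W=1, Z=0, V=2) weight 9/1120
  … 87 more
Group by U:
  weight(U=0) = 19/384
  weight(U=1) = 53/240
  weight(U=2) = 173/1920
Total weight = 19/384 + 53/240 + 173/1920 = 173/480
P(U=0 | obs) = 19/384 / 173/480 = 95/692
P(U=1 | obs) = 53/240 / 173/480 = 106/173
P(U=2 | obs) = 173/1920 / 173/480 = 1/4

P(U = 0 | obs) = 95/692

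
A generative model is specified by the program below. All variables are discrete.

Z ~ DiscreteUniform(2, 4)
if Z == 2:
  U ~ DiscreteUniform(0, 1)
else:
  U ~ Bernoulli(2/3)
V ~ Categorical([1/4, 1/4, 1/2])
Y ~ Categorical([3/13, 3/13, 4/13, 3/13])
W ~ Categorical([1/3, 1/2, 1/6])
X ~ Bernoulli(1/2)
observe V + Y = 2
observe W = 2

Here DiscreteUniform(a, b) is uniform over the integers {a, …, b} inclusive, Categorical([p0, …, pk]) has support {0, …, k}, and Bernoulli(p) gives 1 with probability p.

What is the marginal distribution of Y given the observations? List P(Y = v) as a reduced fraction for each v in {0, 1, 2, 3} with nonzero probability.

P(Y=0) = 6/13, P(Y=1) = 3/13, P(Y=2) = 4/13

Enumerate traces; 36 have nonzero weight after conditioning:
  (Z=2, U=0, V=0, Y=2, W=2, X=0) weight 1/936
  (Z=2, U=0, V=0, Y=2, W=2, X=1) weight 1/936
  (Z=2, U=0, V=1, Y=1, W=2, X=0) weight 1/1248
  (Z=2, U=0, V=1, Y=1, W=2, X=1) weight 1/1248
  (Z=2, U=0, V=2, Y=0, W=2, X=0) weight 1/624
  (Z=2, U=0, V=2, Y=0, W=2, X=1) weight 1/624
  (Z=2, U=1, V=0, Y=2, W=2, X=0) weight 1/936
  (Z=2, U=1, V=0, Y=2, W=2, X=1) weight 1/936
  … 28 more
Group by Y:
  weight(Y=0) = 1/52
  weight(Y=1) = 1/104
  weight(Y=2) = 1/78
Total weight = 1/52 + 1/104 + 1/78 = 1/24
P(Y=0 | obs) = 1/52 / 1/24 = 6/13
P(Y=1 | obs) = 1/104 / 1/24 = 3/13
P(Y=2 | obs) = 1/78 / 1/24 = 4/13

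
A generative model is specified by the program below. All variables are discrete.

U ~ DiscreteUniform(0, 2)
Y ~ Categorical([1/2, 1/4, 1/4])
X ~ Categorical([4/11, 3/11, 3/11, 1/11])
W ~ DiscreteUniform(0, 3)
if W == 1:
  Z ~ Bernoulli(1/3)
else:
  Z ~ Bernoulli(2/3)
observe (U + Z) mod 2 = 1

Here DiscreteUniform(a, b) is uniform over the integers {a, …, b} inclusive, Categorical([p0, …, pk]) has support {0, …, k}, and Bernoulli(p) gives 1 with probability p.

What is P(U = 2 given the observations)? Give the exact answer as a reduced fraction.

P(U = 2 | obs) = 7/19

Enumerate traces; 144 have nonzero weight after conditioning:
  (U=0, Y=0, X=0, W=0, Z=1) weight 1/99
  (U=0, Y=0, X=0, W=1, Z=1) weight 1/198
  (U=0, Y=0, X=0, W=2, Z=1) weight 1/99
  (U=0, Y=0, X=0, W=3, Z=1) weight 1/99
  (U=0, Y=0, X=1, W=0, Z=1) weight 1/132
  (U=0, Y=0, X=1, W=1, Z=1) weight 1/264
  (U=0, Y=0, X=1, W=2, Z=1) weight 1/132
  (U=0, Y=0, X=1, W=3, Z=1) weight 1/132
  (U=1, Y=0, X=0, W=0, Z=0) weight 1/198
  (U=2, Y=0, X=0, W=0, Z=1) weight 1/99
  … 134 more
Group by U:
  weight(U=0) = 7/36
  weight(U=1) = 5/36
  weight(U=2) = 7/36
Total weight = 7/36 + 5/36 + 7/36 = 19/36
P(U=0 | obs) = 7/36 / 19/36 = 7/19
P(U=1 | obs) = 5/36 / 19/36 = 5/19
P(U=2 | obs) = 7/36 / 19/36 = 7/19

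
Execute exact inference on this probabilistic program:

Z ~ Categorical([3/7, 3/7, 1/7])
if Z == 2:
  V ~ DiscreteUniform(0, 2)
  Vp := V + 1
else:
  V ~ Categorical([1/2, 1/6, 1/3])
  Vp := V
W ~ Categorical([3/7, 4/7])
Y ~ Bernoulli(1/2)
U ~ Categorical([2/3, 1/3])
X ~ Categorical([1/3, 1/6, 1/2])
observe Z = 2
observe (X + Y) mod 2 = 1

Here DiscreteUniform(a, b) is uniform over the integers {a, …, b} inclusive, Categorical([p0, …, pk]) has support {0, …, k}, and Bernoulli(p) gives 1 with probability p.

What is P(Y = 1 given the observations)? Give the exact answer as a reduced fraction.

Enumerate traces; 36 have nonzero weight after conditioning:
  (Z=2, V=0, W=0, Y=0, U=0, X=1) weight 1/882
  (Z=2, V=0, W=0, Y=0, U=1, X=1) weight 1/1764
  (Z=2, V=0, W=0, Y=1, U=0, X=0) weight 1/441
  (Z=2, V=0, W=0, Y=1, U=0, X=2) weight 1/294
  (Z=2, V=0, W=0, Y=1, U=1, X=0) weight 1/882
  (Z=2, V=0, W=0, Y=1, U=1, X=2) weight 1/588
  (Z=2, V=0, W=1, Y=0, U=0, X=1) weight 2/1323
  (Z=2, V=0, W=1, Y=0, U=1, X=1) weight 1/1323
  … 28 more
Group by Y:
  weight(Y=0) = 1/84
  weight(Y=1) = 5/84
Total weight = 1/84 + 5/84 = 1/14
P(Y=0 | obs) = 1/84 / 1/14 = 1/6
P(Y=1 | obs) = 5/84 / 1/14 = 5/6

P(Y = 1 | obs) = 5/6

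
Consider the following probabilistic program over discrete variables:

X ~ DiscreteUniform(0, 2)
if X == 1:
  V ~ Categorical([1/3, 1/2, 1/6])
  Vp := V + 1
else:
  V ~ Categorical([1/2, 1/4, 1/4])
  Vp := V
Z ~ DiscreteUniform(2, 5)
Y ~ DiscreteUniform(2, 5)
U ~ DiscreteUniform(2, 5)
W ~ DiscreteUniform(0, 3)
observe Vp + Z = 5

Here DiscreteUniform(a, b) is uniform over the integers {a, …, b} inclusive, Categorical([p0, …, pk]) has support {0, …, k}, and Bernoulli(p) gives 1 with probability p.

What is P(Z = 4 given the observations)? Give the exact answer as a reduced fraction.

P(Z = 4 | obs) = 5/18

Enumerate traces; 576 have nonzero weight after conditioning:
  (X=0, V=0, Z=5, Y=2, U=2, W=0) weight 1/1536
  (X=0, V=0, Z=5, Y=2, U=2, W=1) weight 1/1536
  (X=0, V=0, Z=5, Y=2, U=2, W=2) weight 1/1536
  (X=0, V=0, Z=5, Y=2, U=2, W=3) weight 1/1536
  (X=0, V=0, Z=5, Y=2, U=3, W=0) weight 1/1536
  (X=0, V=0, Z=5, Y=2, U=3, W=1) weight 1/1536
  (X=0, V=0, Z=5, Y=2, U=3, W=2) weight 1/1536
  (X=0, V=0, Z=5, Y=2, U=3, W=3) weight 1/1536
  (X=0, V=1, Z=4, Y=2, U=2, W=0) weight 1/3072
  (X=0, V=2, Z=3, Y=2, U=2, W=0) weight 1/3072
  … 566 more
Group by Z:
  weight(Z=2) = 1/72
  weight(Z=3) = 1/12
  weight(Z=4) = 5/72
  weight(Z=5) = 1/12
Total weight = 1/72 + 1/12 + 5/72 + 1/12 = 1/4
P(Z=2 | obs) = 1/72 / 1/4 = 1/18
P(Z=3 | obs) = 1/12 / 1/4 = 1/3
P(Z=4 | obs) = 5/72 / 1/4 = 5/18
P(Z=5 | obs) = 1/12 / 1/4 = 1/3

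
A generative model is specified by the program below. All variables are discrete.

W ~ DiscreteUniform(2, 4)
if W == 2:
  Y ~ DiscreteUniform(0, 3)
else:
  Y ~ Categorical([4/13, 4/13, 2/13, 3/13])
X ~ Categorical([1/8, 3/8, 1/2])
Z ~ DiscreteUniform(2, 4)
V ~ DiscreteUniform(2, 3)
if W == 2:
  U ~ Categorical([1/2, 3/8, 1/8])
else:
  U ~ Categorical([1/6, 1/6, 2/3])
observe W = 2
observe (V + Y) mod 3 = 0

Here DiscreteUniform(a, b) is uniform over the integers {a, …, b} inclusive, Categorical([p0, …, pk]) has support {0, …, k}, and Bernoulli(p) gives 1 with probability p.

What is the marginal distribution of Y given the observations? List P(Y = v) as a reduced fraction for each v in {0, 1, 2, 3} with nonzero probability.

Enumerate traces; 81 have nonzero weight after conditioning:
  (W=2, Y=0, X=0, Z=2, V=3, U=0) weight 1/1152
  (W=2, Y=0, X=0, Z=2, V=3, U=1) weight 1/1536
  (W=2, Y=0, X=0, Z=2, V=3, U=2) weight 1/4608
  (W=2, Y=0, X=0, Z=3, V=3, U=0) weight 1/1152
  (W=2, Y=0, X=0, Z=3, V=3, U=1) weight 1/1536
  (W=2, Y=0, X=0, Z=3, V=3, U=2) weight 1/4608
  (W=2, Y=0, X=0, Z=4, V=3, U=0) weight 1/1152
  (W=2, Y=0, X=0, Z=4, V=3, U=1) weight 1/1536
  (W=2, Y=1, X=0, Z=2, V=2, U=0) weight 1/1152
  (W=2, Y=3, X=0, Z=2, V=3, U=0) weight 1/1152
  … 71 more
Group by Y:
  weight(Y=0) = 1/24
  weight(Y=1) = 1/24
  weight(Y=3) = 1/24
Total weight = 1/24 + 1/24 + 1/24 = 1/8
P(Y=0 | obs) = 1/24 / 1/8 = 1/3
P(Y=1 | obs) = 1/24 / 1/8 = 1/3
P(Y=3 | obs) = 1/24 / 1/8 = 1/3

P(Y=0) = 1/3, P(Y=1) = 1/3, P(Y=3) = 1/3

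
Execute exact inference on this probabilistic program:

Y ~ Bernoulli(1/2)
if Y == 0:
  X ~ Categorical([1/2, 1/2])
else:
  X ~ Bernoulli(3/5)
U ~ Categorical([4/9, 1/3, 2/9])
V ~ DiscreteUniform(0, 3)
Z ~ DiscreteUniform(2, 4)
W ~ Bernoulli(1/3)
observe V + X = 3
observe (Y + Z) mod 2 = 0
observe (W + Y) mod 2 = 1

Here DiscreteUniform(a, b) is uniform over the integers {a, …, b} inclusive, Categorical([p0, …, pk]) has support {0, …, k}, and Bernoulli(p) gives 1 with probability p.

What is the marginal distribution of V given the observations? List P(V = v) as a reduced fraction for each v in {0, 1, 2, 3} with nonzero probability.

P(V=2) = 11/20, P(V=3) = 9/20

Enumerate traces; 18 have nonzero weight after conditioning:
  (Y=0, X=0, U=0, V=3, Z=2, W=1) weight 1/324
  (Y=0, X=0, U=0, V=3, Z=4, W=1) weight 1/324
  (Y=0, X=0, U=1, V=3, Z=2, W=1) weight 1/432
  (Y=0, X=0, U=1, V=3, Z=4, W=1) weight 1/432
  (Y=0, X=0, U=2, V=3, Z=2, W=1) weight 1/648
  (Y=0, X=0, U=2, V=3, Z=4, W=1) weight 1/648
  (Y=0, X=1, U=0, V=2, Z=2, W=1) weight 1/324
  (Y=0, X=1, U=0, V=2, Z=4, W=1) weight 1/324
  … 10 more
Group by V:
  weight(V=2) = 11/360
  weight(V=3) = 1/40
Total weight = 11/360 + 1/40 = 1/18
P(V=2 | obs) = 11/360 / 1/18 = 11/20
P(V=3 | obs) = 1/40 / 1/18 = 9/20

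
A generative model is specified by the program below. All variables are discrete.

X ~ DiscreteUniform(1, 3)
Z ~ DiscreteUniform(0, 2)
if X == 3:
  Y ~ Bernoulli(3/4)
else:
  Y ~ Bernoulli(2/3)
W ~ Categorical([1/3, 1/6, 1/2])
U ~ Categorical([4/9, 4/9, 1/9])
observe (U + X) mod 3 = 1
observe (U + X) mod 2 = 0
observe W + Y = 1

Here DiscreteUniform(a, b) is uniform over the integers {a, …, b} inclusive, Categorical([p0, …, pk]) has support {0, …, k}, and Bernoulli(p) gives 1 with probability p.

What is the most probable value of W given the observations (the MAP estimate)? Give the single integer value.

argmax_v P(W = v | obs) = 0

Enumerate traces; 12 have nonzero weight after conditioning:
  (X=2, Z=0, Y=0, W=1, U=2) weight 1/1458
  (X=2, Z=0, Y=1, W=0, U=2) weight 2/729
  (X=2, Z=1, Y=0, W=1, U=2) weight 1/1458
  (X=2, Z=1, Y=1, W=0, U=2) weight 2/729
  (X=2, Z=2, Y=0, W=1, U=2) weight 1/1458
  (X=2, Z=2, Y=1, W=0, U=2) weight 2/729
  (X=3, Z=0, Y=0, W=1, U=1) weight 1/486
  (X=3, Z=0, Y=1, W=0, U=1) weight 1/81
  … 4 more
Group by W:
  weight(W=0) = 11/243
  weight(W=1) = 2/243
Total weight = 11/243 + 2/243 = 13/243
P(W=0 | obs) = 11/243 / 13/243 = 11/13
P(W=1 | obs) = 2/243 / 13/243 = 2/13
argmax = 0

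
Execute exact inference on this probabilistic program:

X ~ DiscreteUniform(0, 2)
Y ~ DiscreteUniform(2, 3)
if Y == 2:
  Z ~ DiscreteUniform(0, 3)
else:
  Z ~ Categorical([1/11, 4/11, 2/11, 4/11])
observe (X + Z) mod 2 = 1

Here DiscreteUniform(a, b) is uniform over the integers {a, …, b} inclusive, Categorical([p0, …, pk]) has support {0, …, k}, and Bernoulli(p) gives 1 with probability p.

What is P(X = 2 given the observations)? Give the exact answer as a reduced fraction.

Enumerate traces; 12 have nonzero weight after conditioning:
  (X=0, Y=2, Z=1) weight 1/24
  (X=0, Y=2, Z=3) weight 1/24
  (X=0, Y=3, Z=1) weight 2/33
  (X=0, Y=3, Z=3) weight 2/33
  (X=1, Y=2, Z=0) weight 1/24
  (X=1, Y=2, Z=2) weight 1/24
  (X=1, Y=3, Z=0) weight 1/66
  (X=1, Y=3, Z=2) weight 1/33
  (X=2, Y=2, Z=1) weight 1/24
  … 3 more
Group by X:
  weight(X=0) = 9/44
  weight(X=1) = 17/132
  weight(X=2) = 9/44
Total weight = 9/44 + 17/132 + 9/44 = 71/132
P(X=0 | obs) = 9/44 / 71/132 = 27/71
P(X=1 | obs) = 17/132 / 71/132 = 17/71
P(X=2 | obs) = 9/44 / 71/132 = 27/71

P(X = 2 | obs) = 27/71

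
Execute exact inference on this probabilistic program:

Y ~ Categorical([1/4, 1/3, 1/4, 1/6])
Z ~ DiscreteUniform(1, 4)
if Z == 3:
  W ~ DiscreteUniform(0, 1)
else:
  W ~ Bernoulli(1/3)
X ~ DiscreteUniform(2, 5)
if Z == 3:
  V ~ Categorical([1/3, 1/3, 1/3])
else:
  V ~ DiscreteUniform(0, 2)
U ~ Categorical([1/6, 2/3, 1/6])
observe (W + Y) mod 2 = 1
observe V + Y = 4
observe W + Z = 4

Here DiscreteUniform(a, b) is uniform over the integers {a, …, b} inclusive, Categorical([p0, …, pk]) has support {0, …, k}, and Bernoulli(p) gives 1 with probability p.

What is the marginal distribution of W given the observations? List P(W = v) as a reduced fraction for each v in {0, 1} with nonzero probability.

P(W=0) = 8/17, P(W=1) = 9/17

Enumerate traces; 24 have nonzero weight after conditioning:
  (Y=2, Z=3, W=1, X=2, V=2, U=0) weight 1/2304
  (Y=2, Z=3, W=1, X=2, V=2, U=1) weight 1/576
  (Y=2, Z=3, W=1, X=2, V=2, U=2) weight 1/2304
  (Y=2, Z=3, W=1, X=3, V=2, U=0) weight 1/2304
  (Y=2, Z=3, W=1, X=3, V=2, U=1) weight 1/576
  (Y=2, Z=3, W=1, X=3, V=2, U=2) weight 1/2304
  (Y=2, Z=3, W=1, X=4, V=2, U=0) weight 1/2304
  (Y=2, Z=3, W=1, X=4, V=2, U=1) weight 1/576
  (Y=3, Z=4, W=0, X=2, V=1, U=0) weight 1/2592
  … 15 more
Group by W:
  weight(W=0) = 1/108
  weight(W=1) = 1/96
Total weight = 1/108 + 1/96 = 17/864
P(W=0 | obs) = 1/108 / 17/864 = 8/17
P(W=1 | obs) = 1/96 / 17/864 = 9/17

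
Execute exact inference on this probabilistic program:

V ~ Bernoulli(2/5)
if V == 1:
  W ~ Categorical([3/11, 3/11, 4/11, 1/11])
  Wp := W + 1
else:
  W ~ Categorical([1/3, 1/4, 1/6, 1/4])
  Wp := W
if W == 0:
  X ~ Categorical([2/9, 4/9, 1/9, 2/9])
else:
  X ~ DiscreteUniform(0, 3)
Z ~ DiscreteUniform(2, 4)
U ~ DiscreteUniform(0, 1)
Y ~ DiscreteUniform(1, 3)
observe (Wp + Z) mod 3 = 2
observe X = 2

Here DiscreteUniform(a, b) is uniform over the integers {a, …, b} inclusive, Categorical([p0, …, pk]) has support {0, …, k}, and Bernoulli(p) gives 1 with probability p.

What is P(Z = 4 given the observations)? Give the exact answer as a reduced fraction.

Enumerate traces; 48 have nonzero weight after conditioning:
  (V=0, W=0, X=2, Z=2, U=0, Y=1) weight 1/810
  (V=0, W=0, X=2, Z=2, U=0, Y=2) weight 1/810
  (V=0, W=0, X=2, Z=2, U=0, Y=3) weight 1/810
  (V=0, W=0, X=2, Z=2, U=1, Y=1) weight 1/810
  (V=0, W=0, X=2, Z=2, U=1, Y=2) weight 1/810
  (V=0, W=0, X=2, Z=2, U=1, Y=3) weight 1/810
  (V=0, W=1, X=2, Z=4, U=0, Y=1) weight 1/480
  (V=0, W=1, X=2, Z=4, U=0, Y=2) weight 1/480
  (V=0, W=2, X=2, Z=3, U=0, Y=1) weight 1/720
  … 39 more
Group by Z:
  weight(Z=2) = 761/23760
  weight(Z=3) = 23/1320
  weight(Z=4) = 31/1584
Total weight = 761/23760 + 23/1320 + 31/1584 = 41/594
P(Z=2 | obs) = 761/23760 / 41/594 = 761/1640
P(Z=3 | obs) = 23/1320 / 41/594 = 207/820
P(Z=4 | obs) = 31/1584 / 41/594 = 93/328

P(Z = 4 | obs) = 93/328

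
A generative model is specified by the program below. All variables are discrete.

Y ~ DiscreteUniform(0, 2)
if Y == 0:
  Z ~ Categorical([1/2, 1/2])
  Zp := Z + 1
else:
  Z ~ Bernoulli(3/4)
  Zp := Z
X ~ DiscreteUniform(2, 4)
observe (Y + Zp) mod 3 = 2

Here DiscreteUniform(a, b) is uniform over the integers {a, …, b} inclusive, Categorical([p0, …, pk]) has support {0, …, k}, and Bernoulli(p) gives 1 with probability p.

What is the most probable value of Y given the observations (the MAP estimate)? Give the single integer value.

Enumerate traces; 9 have nonzero weight after conditioning:
  (Y=0, Z=1, X=2) weight 1/18
  (Y=0, Z=1, X=3) weight 1/18
  (Y=0, Z=1, X=4) weight 1/18
  (Y=1, Z=1, X=2) weight 1/12
  (Y=1, Z=1, X=3) weight 1/12
  (Y=1, Z=1, X=4) weight 1/12
  (Y=2, Z=0, X=2) weight 1/36
  (Y=2, Z=0, X=3) weight 1/36
  … 1 more
Group by Y:
  weight(Y=0) = 1/6
  weight(Y=1) = 1/4
  weight(Y=2) = 1/12
Total weight = 1/6 + 1/4 + 1/12 = 1/2
P(Y=0 | obs) = 1/6 / 1/2 = 1/3
P(Y=1 | obs) = 1/4 / 1/2 = 1/2
P(Y=2 | obs) = 1/12 / 1/2 = 1/6
argmax = 1

argmax_v P(Y = v | obs) = 1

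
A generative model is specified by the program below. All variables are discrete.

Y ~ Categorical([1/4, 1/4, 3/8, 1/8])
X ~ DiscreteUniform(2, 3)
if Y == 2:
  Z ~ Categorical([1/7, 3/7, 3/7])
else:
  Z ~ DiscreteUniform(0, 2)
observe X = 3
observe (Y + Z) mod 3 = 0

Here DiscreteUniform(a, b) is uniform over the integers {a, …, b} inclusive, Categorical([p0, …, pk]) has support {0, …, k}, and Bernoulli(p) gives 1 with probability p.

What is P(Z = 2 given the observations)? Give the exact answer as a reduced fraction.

Enumerate traces; 4 have nonzero weight after conditioning:
  (Y=0, X=3, Z=0) weight 1/24
  (Y=1, X=3, Z=2) weight 1/24
  (Y=2, X=3, Z=1) weight 9/112
  (Y=3, X=3, Z=0) weight 1/48
Group by Z:
  weight(Z=0) = 1/16
  weight(Z=1) = 9/112
  weight(Z=2) = 1/24
Total weight = 1/16 + 9/112 + 1/24 = 31/168
P(Z=0 | obs) = 1/16 / 31/168 = 21/62
P(Z=1 | obs) = 9/112 / 31/168 = 27/62
P(Z=2 | obs) = 1/24 / 31/168 = 7/31

P(Z = 2 | obs) = 7/31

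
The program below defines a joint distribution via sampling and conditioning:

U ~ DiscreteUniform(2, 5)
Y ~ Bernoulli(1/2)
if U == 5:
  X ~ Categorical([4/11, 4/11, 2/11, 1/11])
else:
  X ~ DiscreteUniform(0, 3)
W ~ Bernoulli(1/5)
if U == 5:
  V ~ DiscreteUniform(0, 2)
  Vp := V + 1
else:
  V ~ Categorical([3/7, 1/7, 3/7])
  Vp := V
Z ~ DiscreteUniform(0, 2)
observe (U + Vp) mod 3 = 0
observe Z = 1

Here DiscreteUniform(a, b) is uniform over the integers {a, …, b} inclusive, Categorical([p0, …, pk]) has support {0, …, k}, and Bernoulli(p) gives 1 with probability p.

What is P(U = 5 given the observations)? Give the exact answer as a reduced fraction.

Enumerate traces; 64 have nonzero weight after conditioning:
  (U=2, Y=0, X=0, W=0, V=1, Z=1) weight 1/840
  (U=2, Y=0, X=0, W=1, V=1, Z=1) weight 1/3360
  (U=2, Y=0, X=1, W=0, V=1, Z=1) weight 1/840
  (U=2, Y=0, X=1, W=1, V=1, Z=1) weight 1/3360
  (U=2, Y=0, X=2, W=0, V=1, Z=1) weight 1/840
  (U=2, Y=0, X=2, W=1, V=1, Z=1) weight 1/3360
  (U=2, Y=0, X=3, W=0, V=1, Z=1) weight 1/840
  (U=2, Y=0, X=3, W=1, V=1, Z=1) weight 1/3360
  (U=3, Y=0, X=0, W=0, V=0, Z=1) weight 1/280
  (U=4, Y=0, X=0, W=0, V=2, Z=1) weight 1/280
  … 54 more
Group by U:
  weight(U=2) = 1/84
  weight(U=3) = 1/28
  weight(U=4) = 1/28
  weight(U=5) = 1/36
Total weight = 1/84 + 1/28 + 1/28 + 1/36 = 1/9
P(U=2 | obs) = 1/84 / 1/9 = 3/28
P(U=3 | obs) = 1/28 / 1/9 = 9/28
P(U=4 | obs) = 1/28 / 1/9 = 9/28
P(U=5 | obs) = 1/36 / 1/9 = 1/4

P(U = 5 | obs) = 1/4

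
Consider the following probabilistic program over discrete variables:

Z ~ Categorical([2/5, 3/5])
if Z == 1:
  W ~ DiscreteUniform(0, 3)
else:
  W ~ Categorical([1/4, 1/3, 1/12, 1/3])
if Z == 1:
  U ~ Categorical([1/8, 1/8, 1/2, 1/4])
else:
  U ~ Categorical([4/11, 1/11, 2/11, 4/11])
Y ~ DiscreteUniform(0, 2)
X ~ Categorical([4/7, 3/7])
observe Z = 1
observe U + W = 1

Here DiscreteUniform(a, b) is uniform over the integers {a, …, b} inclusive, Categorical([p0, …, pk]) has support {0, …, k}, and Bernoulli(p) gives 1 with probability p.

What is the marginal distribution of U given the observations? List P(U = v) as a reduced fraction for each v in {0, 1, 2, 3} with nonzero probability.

Enumerate traces; 12 have nonzero weight after conditioning:
  (Z=1, W=0, U=1, Y=0, X=0) weight 1/280
  (Z=1, W=0, U=1, Y=0, X=1) weight 3/1120
  (Z=1, W=0, U=1, Y=1, X=0) weight 1/280
  (Z=1, W=0, U=1, Y=1, X=1) weight 3/1120
  (Z=1, W=0, U=1, Y=2, X=0) weight 1/280
  (Z=1, W=0, U=1, Y=2, X=1) weight 3/1120
  (Z=1, W=1, U=0, Y=0, X=0) weight 1/280
  (Z=1, W=1, U=0, Y=0, X=1) weight 3/1120
  … 4 more
Group by U:
  weight(U=0) = 3/160
  weight(U=1) = 3/160
Total weight = 3/160 + 3/160 = 3/80
P(U=0 | obs) = 3/160 / 3/80 = 1/2
P(U=1 | obs) = 3/160 / 3/80 = 1/2

P(U=0) = 1/2, P(U=1) = 1/2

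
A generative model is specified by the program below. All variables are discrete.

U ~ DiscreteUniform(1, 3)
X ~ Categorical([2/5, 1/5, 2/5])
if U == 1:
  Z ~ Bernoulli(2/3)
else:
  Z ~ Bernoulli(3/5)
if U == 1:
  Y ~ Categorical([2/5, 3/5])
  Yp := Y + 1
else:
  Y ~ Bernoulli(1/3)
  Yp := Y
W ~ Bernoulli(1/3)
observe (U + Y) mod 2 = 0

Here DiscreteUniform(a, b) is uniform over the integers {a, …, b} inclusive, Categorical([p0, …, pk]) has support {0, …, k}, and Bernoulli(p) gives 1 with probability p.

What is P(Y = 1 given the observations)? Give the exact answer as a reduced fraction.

Enumerate traces; 36 have nonzero weight after conditioning:
  (U=1, X=0, Z=0, Y=1, W=0) weight 4/225
  (U=1, X=0, Z=0, Y=1, W=1) weight 2/225
  (U=1, X=0, Z=1, Y=1, W=0) weight 8/225
  (U=1, X=0, Z=1, Y=1, W=1) weight 4/225
  (U=1, X=1, Z=0, Y=1, W=0) weight 2/225
  (U=1, X=1, Z=0, Y=1, W=1) weight 1/225
  (U=1, X=1, Z=1, Y=1, W=0) weight 4/225
  (U=1, X=1, Z=1, Y=1, W=1) weight 2/225
  (U=2, X=0, Z=0, Y=0, W=0) weight 16/675
  … 27 more
Group by Y:
  weight(Y=0) = 2/9
  weight(Y=1) = 14/45
Total weight = 2/9 + 14/45 = 8/15
P(Y=0 | obs) = 2/9 / 8/15 = 5/12
P(Y=1 | obs) = 14/45 / 8/15 = 7/12

P(Y = 1 | obs) = 7/12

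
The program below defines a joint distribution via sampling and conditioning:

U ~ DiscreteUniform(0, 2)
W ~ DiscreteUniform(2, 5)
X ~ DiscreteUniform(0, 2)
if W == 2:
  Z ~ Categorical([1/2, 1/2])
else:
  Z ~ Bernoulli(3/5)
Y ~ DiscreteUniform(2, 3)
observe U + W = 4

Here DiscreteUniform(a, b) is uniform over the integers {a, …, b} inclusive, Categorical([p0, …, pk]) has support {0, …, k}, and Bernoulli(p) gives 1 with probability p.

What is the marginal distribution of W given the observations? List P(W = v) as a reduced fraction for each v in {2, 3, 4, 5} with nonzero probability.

Enumerate traces; 36 have nonzero weight after conditioning:
  (U=0, W=4, X=0, Z=0, Y=2) weight 1/180
  (U=0, W=4, X=0, Z=0, Y=3) weight 1/180
  (U=0, W=4, X=0, Z=1, Y=2) weight 1/120
  (U=0, W=4, X=0, Z=1, Y=3) weight 1/120
  (U=0, W=4, X=1, Z=0, Y=2) weight 1/180
  (U=0, W=4, X=1, Z=0, Y=3) weight 1/180
  (U=0, W=4, X=1, Z=1, Y=2) weight 1/120
  (U=0, W=4, X=1, Z=1, Y=3) weight 1/120
  (U=1, W=3, X=0, Z=0, Y=2) weight 1/180
  (U=2, W=2, X=0, Z=0, Y=2) weight 1/144
  … 26 more
Group by W:
  weight(W=2) = 1/12
  weight(W=3) = 1/12
  weight(W=4) = 1/12
Total weight = 1/12 + 1/12 + 1/12 = 1/4
P(W=2 | obs) = 1/12 / 1/4 = 1/3
P(W=3 | obs) = 1/12 / 1/4 = 1/3
P(W=4 | obs) = 1/12 / 1/4 = 1/3

P(W=2) = 1/3, P(W=3) = 1/3, P(W=4) = 1/3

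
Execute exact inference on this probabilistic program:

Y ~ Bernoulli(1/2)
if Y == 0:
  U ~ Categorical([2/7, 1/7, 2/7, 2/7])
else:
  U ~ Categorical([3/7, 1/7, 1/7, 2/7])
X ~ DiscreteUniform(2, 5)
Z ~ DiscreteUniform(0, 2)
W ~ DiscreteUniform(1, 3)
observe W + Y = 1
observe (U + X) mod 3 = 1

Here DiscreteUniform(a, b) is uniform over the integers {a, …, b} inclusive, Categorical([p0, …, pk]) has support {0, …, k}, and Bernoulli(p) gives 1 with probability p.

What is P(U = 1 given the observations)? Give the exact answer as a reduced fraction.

P(U = 1 | obs) = 1/9

Enumerate traces; 15 have nonzero weight after conditioning:
  (Y=0, U=0, X=4, Z=0, W=1) weight 1/252
  (Y=0, U=0, X=4, Z=1, W=1) weight 1/252
  (Y=0, U=0, X=4, Z=2, W=1) weight 1/252
  (Y=0, U=1, X=3, Z=0, W=1) weight 1/504
  (Y=0, U=1, X=3, Z=1, W=1) weight 1/504
  (Y=0, U=1, X=3, Z=2, W=1) weight 1/504
  (Y=0, U=2, X=2, Z=0, W=1) weight 1/252
  (Y=0, U=2, X=2, Z=1, W=1) weight 1/252
  (Y=0, U=3, X=4, Z=0, W=1) weight 1/252
  … 6 more
Group by U:
  weight(U=0) = 1/84
  weight(U=1) = 1/168
  weight(U=2) = 1/42
  weight(U=3) = 1/84
Total weight = 1/84 + 1/168 + 1/42 + 1/84 = 3/56
P(U=0 | obs) = 1/84 / 3/56 = 2/9
P(U=1 | obs) = 1/168 / 3/56 = 1/9
P(U=2 | obs) = 1/42 / 3/56 = 4/9
P(U=3 | obs) = 1/84 / 3/56 = 2/9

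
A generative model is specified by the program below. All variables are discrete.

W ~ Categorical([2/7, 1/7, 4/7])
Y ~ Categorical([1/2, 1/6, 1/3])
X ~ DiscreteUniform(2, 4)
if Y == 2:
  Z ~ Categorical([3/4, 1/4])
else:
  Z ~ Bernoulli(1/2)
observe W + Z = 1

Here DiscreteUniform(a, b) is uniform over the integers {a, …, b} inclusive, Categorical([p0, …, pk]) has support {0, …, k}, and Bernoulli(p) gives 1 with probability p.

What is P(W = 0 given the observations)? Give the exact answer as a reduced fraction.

Enumerate traces; 18 have nonzero weight after conditioning:
  (W=0, Y=0, X=2, Z=1) weight 1/42
  (W=0, Y=0, X=3, Z=1) weight 1/42
  (W=0, Y=0, X=4, Z=1) weight 1/42
  (W=0, Y=1, X=2, Z=1) weight 1/126
  (W=0, Y=1, X=3, Z=1) weight 1/126
  (W=0, Y=1, X=4, Z=1) weight 1/126
  (W=0, Y=2, X=2, Z=1) weight 1/126
  (W=0, Y=2, X=3, Z=1) weight 1/126
  (W=1, Y=0, X=2, Z=0) weight 1/84
  … 9 more
Group by W:
  weight(W=0) = 5/42
  weight(W=1) = 1/12
Total weight = 5/42 + 1/12 = 17/84
P(W=0 | obs) = 5/42 / 17/84 = 10/17
P(W=1 | obs) = 1/12 / 17/84 = 7/17

P(W = 0 | obs) = 10/17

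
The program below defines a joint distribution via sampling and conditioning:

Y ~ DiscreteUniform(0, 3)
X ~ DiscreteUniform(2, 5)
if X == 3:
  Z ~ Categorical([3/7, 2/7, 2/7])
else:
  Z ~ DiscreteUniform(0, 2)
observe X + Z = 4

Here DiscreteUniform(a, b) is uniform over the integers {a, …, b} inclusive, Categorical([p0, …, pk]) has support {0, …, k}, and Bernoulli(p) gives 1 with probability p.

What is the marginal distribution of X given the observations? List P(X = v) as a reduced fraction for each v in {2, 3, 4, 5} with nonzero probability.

Enumerate traces; 12 have nonzero weight after conditioning:
  (Y=0, X=2, Z=2) weight 1/48
  (Y=0, X=3, Z=1) weight 1/56
  (Y=0, X=4, Z=0) weight 1/48
  (Y=1, X=2, Z=2) weight 1/48
  (Y=1, X=3, Z=1) weight 1/56
  (Y=1, X=4, Z=0) weight 1/48
  (Y=2, X=2, Z=2) weight 1/48
  (Y=2, X=3, Z=1) weight 1/56
  … 4 more
Group by X:
  weight(X=2) = 1/12
  weight(X=3) = 1/14
  weight(X=4) = 1/12
Total weight = 1/12 + 1/14 + 1/12 = 5/21
P(X=2 | obs) = 1/12 / 5/21 = 7/20
P(X=3 | obs) = 1/14 / 5/21 = 3/10
P(X=4 | obs) = 1/12 / 5/21 = 7/20

P(X=2) = 7/20, P(X=3) = 3/10, P(X=4) = 7/20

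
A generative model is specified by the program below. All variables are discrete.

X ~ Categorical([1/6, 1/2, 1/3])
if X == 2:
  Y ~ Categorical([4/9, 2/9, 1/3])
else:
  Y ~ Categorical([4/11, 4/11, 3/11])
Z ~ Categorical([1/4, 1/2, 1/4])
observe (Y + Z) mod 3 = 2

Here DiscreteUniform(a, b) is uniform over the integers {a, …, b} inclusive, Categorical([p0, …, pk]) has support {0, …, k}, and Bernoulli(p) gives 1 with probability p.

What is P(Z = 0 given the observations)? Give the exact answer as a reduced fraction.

Enumerate traces; 9 have nonzero weight after conditioning:
  (X=0, Y=0, Z=2) weight 1/66
  (X=0, Y=1, Z=1) weight 1/33
  (X=0, Y=2, Z=0) weight 1/88
  (X=1, Y=0, Z=2) weight 1/22
  (X=1, Y=1, Z=1) weight 1/11
  (X=1, Y=2, Z=0) weight 3/88
  (X=2, Y=0, Z=2) weight 1/27
  (X=2, Y=1, Z=1) weight 1/27
  … 1 more
Group by Z:
  weight(Z=0) = 29/396
  weight(Z=1) = 47/297
  weight(Z=2) = 29/297
Total weight = 29/396 + 47/297 + 29/297 = 391/1188
P(Z=0 | obs) = 29/396 / 391/1188 = 87/391
P(Z=1 | obs) = 47/297 / 391/1188 = 188/391
P(Z=2 | obs) = 29/297 / 391/1188 = 116/391

P(Z = 0 | obs) = 87/391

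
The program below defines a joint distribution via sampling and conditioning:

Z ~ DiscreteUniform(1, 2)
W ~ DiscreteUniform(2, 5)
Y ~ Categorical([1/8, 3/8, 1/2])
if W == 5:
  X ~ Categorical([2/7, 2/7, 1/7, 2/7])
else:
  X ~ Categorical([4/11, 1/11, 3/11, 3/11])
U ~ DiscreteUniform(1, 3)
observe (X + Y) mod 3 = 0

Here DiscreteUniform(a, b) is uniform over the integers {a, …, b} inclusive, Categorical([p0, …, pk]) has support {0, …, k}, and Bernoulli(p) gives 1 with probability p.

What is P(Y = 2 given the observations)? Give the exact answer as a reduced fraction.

P(Y = 2 | obs) = 172/585

Enumerate traces; 96 have nonzero weight after conditioning:
  (Z=1, W=2, Y=0, X=0, U=1) weight 1/528
  (Z=1, W=2, Y=0, X=0, U=2) weight 1/528
  (Z=1, W=2, Y=0, X=0, U=3) weight 1/528
  (Z=1, W=2, Y=0, X=3, U=1) weight 1/704
  (Z=1, W=2, Y=0, X=3, U=2) weight 1/704
  (Z=1, W=2, Y=0, X=3, U=3) weight 1/704
  (Z=1, W=2, Y=1, X=2, U=1) weight 3/704
  (Z=1, W=2, Y=1, X=2, U=2) weight 3/704
  (Z=1, W=2, Y=2, X=1, U=1) weight 1/528
  … 87 more
Group by Y:
  weight(Y=0) = 191/2464
  weight(Y=1) = 111/1232
  weight(Y=2) = 43/616
Total weight = 191/2464 + 111/1232 + 43/616 = 585/2464
P(Y=0 | obs) = 191/2464 / 585/2464 = 191/585
P(Y=1 | obs) = 111/1232 / 585/2464 = 74/195
P(Y=2 | obs) = 43/616 / 585/2464 = 172/585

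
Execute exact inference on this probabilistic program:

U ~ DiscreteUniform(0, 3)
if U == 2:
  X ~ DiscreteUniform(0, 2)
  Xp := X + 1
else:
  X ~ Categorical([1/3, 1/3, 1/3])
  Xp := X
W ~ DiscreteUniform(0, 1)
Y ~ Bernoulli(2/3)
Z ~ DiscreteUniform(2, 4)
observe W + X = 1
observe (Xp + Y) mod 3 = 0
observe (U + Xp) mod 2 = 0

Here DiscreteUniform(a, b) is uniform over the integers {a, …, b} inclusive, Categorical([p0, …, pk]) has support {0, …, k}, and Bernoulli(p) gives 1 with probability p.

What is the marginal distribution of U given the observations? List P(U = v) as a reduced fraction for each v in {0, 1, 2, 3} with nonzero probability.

P(U=0) = 1/3, P(U=2) = 2/3

Enumerate traces; 6 have nonzero weight after conditioning:
  (U=0, X=0, W=1, Y=0, Z=2) weight 1/216
  (U=0, X=0, W=1, Y=0, Z=3) weight 1/216
  (U=0, X=0, W=1, Y=0, Z=4) weight 1/216
  (U=2, X=1, W=0, Y=1, Z=2) weight 1/108
  (U=2, X=1, W=0, Y=1, Z=3) weight 1/108
  (U=2, X=1, W=0, Y=1, Z=4) weight 1/108
Group by U:
  weight(U=0) = 1/72
  weight(U=2) = 1/36
Total weight = 1/72 + 1/36 = 1/24
P(U=0 | obs) = 1/72 / 1/24 = 1/3
P(U=2 | obs) = 1/36 / 1/24 = 2/3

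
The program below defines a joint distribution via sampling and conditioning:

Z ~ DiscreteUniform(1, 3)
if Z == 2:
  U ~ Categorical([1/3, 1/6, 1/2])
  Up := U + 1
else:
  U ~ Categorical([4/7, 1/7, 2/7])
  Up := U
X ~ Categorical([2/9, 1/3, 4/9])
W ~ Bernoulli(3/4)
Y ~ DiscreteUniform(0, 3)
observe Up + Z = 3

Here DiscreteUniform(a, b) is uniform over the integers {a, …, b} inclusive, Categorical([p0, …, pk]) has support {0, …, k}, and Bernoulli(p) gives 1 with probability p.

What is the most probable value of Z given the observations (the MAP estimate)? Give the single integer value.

argmax_v P(Z = v | obs) = 3

Enumerate traces; 72 have nonzero weight after conditioning:
  (Z=1, U=2, X=0, W=0, Y=0) weight 1/756
  (Z=1, U=2, X=0, W=0, Y=1) weight 1/756
  (Z=1, U=2, X=0, W=0, Y=2) weight 1/756
  (Z=1, U=2, X=0, W=0, Y=3) weight 1/756
  (Z=1, U=2, X=0, W=1, Y=0) weight 1/252
  (Z=1, U=2, X=0, W=1, Y=1) weight 1/252
  (Z=1, U=2, X=0, W=1, Y=2) weight 1/252
  (Z=1, U=2, X=0, W=1, Y=3) weight 1/252
  (Z=2, U=0, X=0, W=0, Y=0) weight 1/648
  (Z=3, U=0, X=0, W=0, Y=0) weight 1/378
  … 62 more
Group by Z:
  weight(Z=1) = 2/21
  weight(Z=2) = 1/9
  weight(Z=3) = 4/21
Total weight = 2/21 + 1/9 + 4/21 = 25/63
P(Z=1 | obs) = 2/21 / 25/63 = 6/25
P(Z=2 | obs) = 1/9 / 25/63 = 7/25
P(Z=3 | obs) = 4/21 / 25/63 = 12/25
argmax = 3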